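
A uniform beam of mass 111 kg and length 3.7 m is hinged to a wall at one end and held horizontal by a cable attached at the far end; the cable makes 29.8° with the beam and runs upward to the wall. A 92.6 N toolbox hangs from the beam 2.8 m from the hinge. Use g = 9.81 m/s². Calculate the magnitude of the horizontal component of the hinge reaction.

H_x ≈ 1070 N

Take torques about the hinge: T sin 29.8° · 3.7 = 111×9.81×1.85 + 92.6×2.8 = 2273.8 N·m.
So T = 2273.8 / (0.4970 × 3.7) = 1236.5 N.
ΣF_x = 0: H_x = T cos 29.8° = 1073 N.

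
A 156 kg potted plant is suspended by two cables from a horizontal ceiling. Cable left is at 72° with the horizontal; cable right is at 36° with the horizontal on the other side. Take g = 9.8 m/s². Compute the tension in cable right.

T_right ≈ 497 N

Weight W = 156 × 9.8 = 1529 N acts straight down.
Horizontal: T_left cos 72° = T_right cos 36°  →  T_left = 2.618 T_right.
Vertical: T_left sin 72° + T_right sin 36° = 1529.
Substituting the horizontal relation into the vertical equation gives 3.078 T_right = 1529, so T_right = 496.7 N.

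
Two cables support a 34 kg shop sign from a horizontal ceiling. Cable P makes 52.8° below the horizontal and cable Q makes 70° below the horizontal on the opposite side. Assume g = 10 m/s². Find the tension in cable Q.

T_Q ≈ 245 N

Weight W = 34 × 10 = 340 N acts straight down.
Horizontal: T_P cos 52.8° = T_Q cos 70°  →  T_P = 0.5657 T_Q.
Vertical: T_P sin 52.8° + T_Q sin 70° = 340.
Substituting the horizontal relation into the vertical equation gives 1.39 T_Q = 340, so T_Q = 244.6 N.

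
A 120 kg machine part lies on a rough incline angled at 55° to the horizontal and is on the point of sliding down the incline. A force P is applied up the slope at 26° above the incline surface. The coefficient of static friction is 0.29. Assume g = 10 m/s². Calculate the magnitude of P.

On the verge of sliding down the incline, friction equals μN and acts up the slope.
Perpendicular: N + P sin 26° = W cos 55° = 688.3 N.
Along incline: P cos 26° + μN = W sin 55° with W sin 55° = 983 N.
Solving the pair for P and N: P = 1015 N, N = 243.3 N (and f = μN = 70.55 N).

P ≈ 1020 N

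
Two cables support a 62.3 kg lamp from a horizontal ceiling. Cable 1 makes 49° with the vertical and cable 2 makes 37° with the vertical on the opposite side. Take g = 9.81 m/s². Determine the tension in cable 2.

Angles from the horizontal: cable 1 is 90° − 49° = 41°, cable 2 is 90° − 37° = 53°.
Weight W = 62.3 × 9.81 = 611.2 N acts straight down.
Horizontal: T_1 cos 41° = T_2 cos 53°  →  T_1 = 0.7974 T_2.
Vertical: T_1 sin 41° + T_2 sin 53° = 611.2.
Substituting the horizontal relation into the vertical equation gives 1.322 T_2 = 611.2, so T_2 = 462.4 N.

T_2 ≈ 462 N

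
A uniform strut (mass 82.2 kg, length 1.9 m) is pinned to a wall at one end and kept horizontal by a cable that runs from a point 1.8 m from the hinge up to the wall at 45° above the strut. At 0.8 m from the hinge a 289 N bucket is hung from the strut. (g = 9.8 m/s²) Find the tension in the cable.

T ≈ 783 N

Take torques about the hinge: T sin 45° · 1.8 = 82.2×9.8×0.95 + 289×0.8 = 996.48 N·m.
So T = 996.48 / (0.7071 × 1.8) = 782.91 N.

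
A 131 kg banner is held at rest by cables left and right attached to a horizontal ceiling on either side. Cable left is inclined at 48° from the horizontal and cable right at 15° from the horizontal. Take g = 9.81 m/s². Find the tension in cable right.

T_right ≈ 965 N

Weight W = 131 × 9.81 = 1285 N acts straight down.
Horizontal: T_left cos 48° = T_right cos 15°  →  T_left = 1.444 T_right.
Vertical: T_left sin 48° + T_right sin 15° = 1285.
Substituting the horizontal relation into the vertical equation gives 1.332 T_right = 1285, so T_right = 965.1 N.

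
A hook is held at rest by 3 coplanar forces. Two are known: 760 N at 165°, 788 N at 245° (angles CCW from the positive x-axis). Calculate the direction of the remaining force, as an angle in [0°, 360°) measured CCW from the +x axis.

θ ≈ 25.9°

Sum the known components: ΣF_x = -1067 N, ΣF_y = -517.5 N.
For equilibrium the remaining force must supply (−ΣF_x, −ΣF_y) = (1067, 517.5) N.
Magnitude = √((1067)² + (517.5)²) = 1186 N; direction = atan2(517.5, 1067) = 25.9°.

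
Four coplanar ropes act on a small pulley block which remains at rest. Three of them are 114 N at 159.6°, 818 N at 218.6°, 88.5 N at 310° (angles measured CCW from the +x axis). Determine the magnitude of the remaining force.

F ≈ 875 N

Sum the known components: ΣF_x = -689.2 N, ΣF_y = -538.4 N.
For equilibrium the remaining force must supply (−ΣF_x, −ΣF_y) = (689.2, 538.4) N.
Magnitude = √((689.2)² + (538.4)²) = 874.6 N; direction = atan2(538.4, 689.2) = 38.0°.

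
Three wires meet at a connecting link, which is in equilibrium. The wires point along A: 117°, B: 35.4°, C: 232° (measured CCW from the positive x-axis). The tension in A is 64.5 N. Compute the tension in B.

T_B ≈ 205 N

Resolve: ΣF_x = 64.5 cos 117° + T_B cos 35.4° + T_C cos 232° = 0.
        ΣF_y = 64.5 sin 117° + T_B sin 35.4° + T_C sin 232° = 0.
The known terms sum to (-29.28, 57.47) N, so 0.8151 T_B − 0.6157 T_C = 29.28 and 0.5793 T_B − 0.7880 T_C = -57.47.
Solving simultaneously: T_B = 204.6 N, T_C = 223.3 N.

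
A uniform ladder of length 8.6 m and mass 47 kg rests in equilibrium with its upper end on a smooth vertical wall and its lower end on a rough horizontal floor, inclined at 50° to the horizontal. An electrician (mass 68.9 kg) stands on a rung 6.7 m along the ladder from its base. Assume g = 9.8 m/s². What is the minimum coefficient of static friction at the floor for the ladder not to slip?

μ_min ≈ 0.559

ΣF_y = 0: N_floor = 47×9.8 + 68.9×9.8 = 1135.8 N.
Torques about the foot: N_wall · 8.6 sin 50° = 47×9.8×4.3 cos 50° + 68.9×9.8×6.7 cos 50° → N_wall = 634.65 N.
ΣF_x = 0: f_floor = N_wall = 634.65 N.
μ_min = f_floor / N_floor = 634.65 / 1135.8 = 0.5588.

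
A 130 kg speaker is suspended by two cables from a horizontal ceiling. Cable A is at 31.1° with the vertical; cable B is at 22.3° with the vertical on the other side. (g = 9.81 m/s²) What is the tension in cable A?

T_A ≈ 603 N

Angles from the horizontal: cable A is 90° − 31.1° = 58.9°, cable B is 90° − 22.3° = 67.7°.
Weight W = 130 × 9.81 = 1275 N acts straight down.
Horizontal: T_A cos 58.9° = T_B cos 67.7°  →  T_B = 1.361 T_A.
Vertical: T_A sin 58.9° + T_B sin 67.7° = 1275.
Substituting the horizontal relation into the vertical equation gives 2.116 T_A = 1275, so T_A = 602.8 N.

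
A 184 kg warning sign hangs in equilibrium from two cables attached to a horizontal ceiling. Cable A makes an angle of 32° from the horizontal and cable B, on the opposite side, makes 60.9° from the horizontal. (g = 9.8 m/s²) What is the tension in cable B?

T_B ≈ 1530 N

Weight W = 184 × 9.8 = 1803 N acts straight down.
Horizontal: T_A cos 32° = T_B cos 60.9°  →  T_A = 0.5735 T_B.
Vertical: T_A sin 32° + T_B sin 60.9° = 1803.
Substituting the horizontal relation into the vertical equation gives 1.178 T_B = 1803, so T_B = 1531 N.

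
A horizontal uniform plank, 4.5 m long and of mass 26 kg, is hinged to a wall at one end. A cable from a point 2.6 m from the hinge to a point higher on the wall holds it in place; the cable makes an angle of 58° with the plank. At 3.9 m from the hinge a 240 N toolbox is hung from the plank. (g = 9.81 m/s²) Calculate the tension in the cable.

T ≈ 685 N

Take torques about the hinge: T sin 58° · 2.6 = 26×9.81×2.25 + 240×3.9 = 1509.9 N·m.
So T = 1509.9 / (0.8480 × 2.6) = 684.78 N.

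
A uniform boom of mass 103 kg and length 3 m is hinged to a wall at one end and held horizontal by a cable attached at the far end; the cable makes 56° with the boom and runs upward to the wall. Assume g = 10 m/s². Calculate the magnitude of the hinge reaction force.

Take torques about the hinge: T sin 56° · 3 = 103×10×1.5 = 1545 N·m.
So T = 1545 / (0.8290 × 3) = 621.2 N.
ΣF_x = 0: H_x = T cos 56° = 347.37 N.
ΣF_y = 0: H_y = (103×10) − T sin 56° = 1030 − 515 = 515 N.
|H| = √(H_x² + H_y²) = √((347.37)² + (515)²) = 621.2 N.

|H| ≈ 621 N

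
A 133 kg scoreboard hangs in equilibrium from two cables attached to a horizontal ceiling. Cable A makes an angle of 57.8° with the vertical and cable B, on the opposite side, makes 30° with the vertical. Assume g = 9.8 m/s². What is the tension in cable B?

Angles from the horizontal: cable A is 90° − 57.8° = 32.2°, cable B is 90° − 30° = 60°.
Weight W = 133 × 9.8 = 1303 N acts straight down.
Horizontal: T_A cos 32.2° = T_B cos 60°  →  T_A = 0.5909 T_B.
Vertical: T_A sin 32.2° + T_B sin 60° = 1303.
Substituting the horizontal relation into the vertical equation gives 1.181 T_B = 1303, so T_B = 1104 N.

T_B ≈ 1100 N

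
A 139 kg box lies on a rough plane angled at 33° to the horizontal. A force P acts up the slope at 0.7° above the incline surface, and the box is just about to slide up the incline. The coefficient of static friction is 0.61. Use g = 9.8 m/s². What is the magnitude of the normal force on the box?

On the verge of sliding up the incline, friction equals μN and acts down the slope.
Perpendicular: N + P sin 0.7° = W cos 33° = 1142 N.
Along incline: P cos 0.7° = W sin 33° + μN  with W sin 33° = 741.9 N.
Solving the pair for P and N: P = 1428 N, N = 1125 N (and f = μN = 686.2 N).

N ≈ 1120 N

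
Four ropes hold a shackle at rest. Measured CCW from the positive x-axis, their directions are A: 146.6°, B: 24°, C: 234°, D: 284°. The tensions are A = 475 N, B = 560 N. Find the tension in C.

Resolve: ΣF_x = 475 cos 146.6° + 560 cos 24° + T_C cos 234° + T_D cos 284° = 0.
        ΣF_y = 475 sin 146.6° + 560 sin 24° + T_C sin 234° + T_D sin 284° = 0.
The known terms sum to (115, 489.3) N, so -0.5878 T_C + 0.2419 T_D = -115 and -0.8090 T_C − 0.9703 T_D = -489.3.
Solving simultaneously: T_C = 300.2 N, T_D = 253.9 N.

T_C ≈ 300 N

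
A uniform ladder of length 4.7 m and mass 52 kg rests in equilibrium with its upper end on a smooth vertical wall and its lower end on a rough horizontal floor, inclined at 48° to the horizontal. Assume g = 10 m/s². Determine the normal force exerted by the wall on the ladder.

Torques about the foot: N_wall · 4.7 sin 48° = 52×10×2.35 cos 48° → N_wall = 234.11 N.

N_wall ≈ 234 N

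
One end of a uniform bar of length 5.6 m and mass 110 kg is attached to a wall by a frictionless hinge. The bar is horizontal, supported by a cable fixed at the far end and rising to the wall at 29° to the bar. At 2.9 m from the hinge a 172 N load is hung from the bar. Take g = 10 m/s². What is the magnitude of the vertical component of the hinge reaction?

|H_y| ≈ 633 N

Take torques about the hinge: T sin 29° · 5.6 = 110×10×2.8 + 172×2.9 = 3578.8 N·m.
So T = 3578.8 / (0.4848 × 5.6) = 1318.2 N.
ΣF_y = 0: H_y = (110×10 + 172) − T sin 29° = 1272 − 639.07 = 632.93 N.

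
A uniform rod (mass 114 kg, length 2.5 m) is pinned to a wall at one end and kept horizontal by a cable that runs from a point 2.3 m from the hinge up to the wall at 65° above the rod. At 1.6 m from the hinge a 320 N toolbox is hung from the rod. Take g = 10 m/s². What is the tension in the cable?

T ≈ 929 N

Take torques about the hinge: T sin 65° · 2.3 = 114×10×1.25 + 320×1.6 = 1937 N·m.
So T = 1937 / (0.9063 × 2.3) = 929.24 N.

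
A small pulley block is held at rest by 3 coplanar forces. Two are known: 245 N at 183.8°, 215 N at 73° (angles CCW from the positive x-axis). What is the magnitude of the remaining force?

Sum the known components: ΣF_x = -181.6 N, ΣF_y = 189.4 N.
For equilibrium the remaining force must supply (−ΣF_x, −ΣF_y) = (181.6, -189.4) N.
Magnitude = √((181.6)² + (-189.4)²) = 262.4 N; direction = atan2(-189.4, 181.6) = 313.8°.

F ≈ 262 N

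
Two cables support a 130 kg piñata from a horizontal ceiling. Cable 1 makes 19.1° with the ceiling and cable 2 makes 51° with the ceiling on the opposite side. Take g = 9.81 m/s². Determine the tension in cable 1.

Weight W = 130 × 9.81 = 1275 N acts straight down.
Horizontal: T_1 cos 19.1° = T_2 cos 51°  →  T_2 = 1.502 T_1.
Vertical: T_1 sin 19.1° + T_2 sin 51° = 1275.
Substituting the horizontal relation into the vertical equation gives 1.494 T_1 = 1275, so T_1 = 853.5 N.

T_1 ≈ 854 N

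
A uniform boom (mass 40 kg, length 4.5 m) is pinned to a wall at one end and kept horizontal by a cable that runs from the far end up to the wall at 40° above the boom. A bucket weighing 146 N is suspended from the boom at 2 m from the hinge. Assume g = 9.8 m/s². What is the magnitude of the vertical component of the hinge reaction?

Take torques about the hinge: T sin 40° · 4.5 = 40×9.8×2.25 + 146×2 = 1174 N·m.
So T = 1174 / (0.6428 × 4.5) = 405.87 N.
ΣF_y = 0: H_y = (40×9.8 + 146) − T sin 40° = 538 − 260.89 = 277.11 N.

|H_y| ≈ 277 N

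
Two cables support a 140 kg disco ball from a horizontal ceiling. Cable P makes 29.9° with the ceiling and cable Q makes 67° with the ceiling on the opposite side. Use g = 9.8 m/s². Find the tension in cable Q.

T_Q ≈ 1200 N

Weight W = 140 × 9.8 = 1372 N acts straight down.
Horizontal: T_P cos 29.9° = T_Q cos 67°  →  T_P = 0.4507 T_Q.
Vertical: T_P sin 29.9° + T_Q sin 67° = 1372.
Substituting the horizontal relation into the vertical equation gives 1.145 T_Q = 1372, so T_Q = 1198 N.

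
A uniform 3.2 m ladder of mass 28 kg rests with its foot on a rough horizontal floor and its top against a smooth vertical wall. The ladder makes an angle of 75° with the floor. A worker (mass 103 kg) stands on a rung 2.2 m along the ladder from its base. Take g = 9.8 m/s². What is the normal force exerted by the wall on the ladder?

N_wall ≈ 223 N

Torques about the foot: N_wall · 3.2 sin 75° = 28×9.8×1.6 cos 75° + 103×9.8×2.2 cos 75° → N_wall = 222.71 N.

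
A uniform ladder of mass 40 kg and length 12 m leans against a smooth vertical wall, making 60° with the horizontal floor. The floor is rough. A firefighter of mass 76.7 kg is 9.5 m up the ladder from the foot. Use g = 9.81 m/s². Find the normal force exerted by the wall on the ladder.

N_wall ≈ 457 N

Torques about the foot: N_wall · 12 sin 60° = 40×9.81×6 cos 60° + 76.7×9.81×9.5 cos 60° → N_wall = 457.19 N.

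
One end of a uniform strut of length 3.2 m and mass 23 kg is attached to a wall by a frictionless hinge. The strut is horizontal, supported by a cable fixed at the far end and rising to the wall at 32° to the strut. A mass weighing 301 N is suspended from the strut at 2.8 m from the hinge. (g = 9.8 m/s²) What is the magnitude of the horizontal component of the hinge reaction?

H_x ≈ 602 N

Take torques about the hinge: T sin 32° · 3.2 = 23×9.8×1.6 + 301×2.8 = 1203.4 N·m.
So T = 1203.4 / (0.5299 × 3.2) = 709.68 N.
ΣF_x = 0: H_x = T cos 32° = 601.85 N.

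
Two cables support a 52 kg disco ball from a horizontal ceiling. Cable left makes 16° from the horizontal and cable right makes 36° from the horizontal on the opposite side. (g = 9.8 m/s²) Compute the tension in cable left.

T_left ≈ 523 N

Weight W = 52 × 9.8 = 509.6 N acts straight down.
Horizontal: T_left cos 16° = T_right cos 36°  →  T_right = 1.188 T_left.
Vertical: T_left sin 16° + T_right sin 36° = 509.6.
Substituting the horizontal relation into the vertical equation gives 0.974 T_left = 509.6, so T_left = 523.2 N.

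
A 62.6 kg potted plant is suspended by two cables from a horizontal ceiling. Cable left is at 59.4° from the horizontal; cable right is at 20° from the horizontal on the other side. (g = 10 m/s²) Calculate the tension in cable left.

Weight W = 62.6 × 10 = 626 N acts straight down.
Horizontal: T_left cos 59.4° = T_right cos 20°  →  T_right = 0.5417 T_left.
Vertical: T_left sin 59.4° + T_right sin 20° = 626.
Substituting the horizontal relation into the vertical equation gives 1.046 T_left = 626, so T_left = 598.5 N.

T_left ≈ 598 N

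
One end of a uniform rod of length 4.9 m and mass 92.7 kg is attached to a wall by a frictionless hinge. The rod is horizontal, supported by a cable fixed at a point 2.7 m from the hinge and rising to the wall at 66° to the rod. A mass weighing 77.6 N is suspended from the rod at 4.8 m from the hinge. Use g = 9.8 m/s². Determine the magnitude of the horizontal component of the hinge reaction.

Take torques about the hinge: T sin 66° · 2.7 = 92.7×9.8×2.45 + 77.6×4.8 = 2598.2 N·m.
So T = 2598.2 / (0.9135 × 2.7) = 1053.4 N.
ΣF_x = 0: H_x = T cos 66° = 428.44 N.

H_x ≈ 428 N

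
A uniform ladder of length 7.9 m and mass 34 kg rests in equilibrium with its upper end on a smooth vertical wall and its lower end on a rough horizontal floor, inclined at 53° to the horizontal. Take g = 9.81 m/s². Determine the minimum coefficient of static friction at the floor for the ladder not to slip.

μ_min ≈ 0.377

ΣF_y = 0: N_floor = 34×9.81 = 333.54 N.
Torques about the foot: N_wall · 7.9 sin 53° = 34×9.81×3.95 cos 53° → N_wall = 125.67 N.
ΣF_x = 0: f_floor = N_wall = 125.67 N.
μ_min = f_floor / N_floor = 125.67 / 333.54 = 0.3768.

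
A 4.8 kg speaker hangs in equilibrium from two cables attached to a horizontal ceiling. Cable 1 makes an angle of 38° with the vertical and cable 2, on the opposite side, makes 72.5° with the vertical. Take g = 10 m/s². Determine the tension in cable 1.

Angles from the horizontal: cable 1 is 90° − 38° = 52°, cable 2 is 90° − 72.5° = 17.5°.
Weight W = 4.8 × 10 = 48 N acts straight down.
Horizontal: T_1 cos 52° = T_2 cos 17.5°  →  T_2 = 0.6455 T_1.
Vertical: T_1 sin 52° + T_2 sin 17.5° = 48.
Substituting the horizontal relation into the vertical equation gives 0.9821 T_1 = 48, so T_1 = 48.87 N.

T_1 ≈ 48.9 N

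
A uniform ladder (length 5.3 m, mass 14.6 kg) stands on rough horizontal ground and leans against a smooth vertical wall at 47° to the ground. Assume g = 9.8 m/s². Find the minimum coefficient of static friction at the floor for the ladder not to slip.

ΣF_y = 0: N_floor = 14.6×9.8 = 143.08 N.
Torques about the foot: N_wall · 5.3 sin 47° = 14.6×9.8×2.65 cos 47° → N_wall = 66.712 N.
ΣF_x = 0: f_floor = N_wall = 66.712 N.
μ_min = f_floor / N_floor = 66.712 / 143.08 = 0.4663.

μ_min ≈ 0.466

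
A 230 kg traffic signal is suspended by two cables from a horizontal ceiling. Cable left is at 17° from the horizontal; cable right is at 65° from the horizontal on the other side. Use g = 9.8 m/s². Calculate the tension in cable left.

Weight W = 230 × 9.8 = 2254 N acts straight down.
Horizontal: T_left cos 17° = T_right cos 65°  →  T_right = 2.263 T_left.
Vertical: T_left sin 17° + T_right sin 65° = 2254.
Substituting the horizontal relation into the vertical equation gives 2.343 T_left = 2254, so T_left = 961.9 N.

T_left ≈ 962 N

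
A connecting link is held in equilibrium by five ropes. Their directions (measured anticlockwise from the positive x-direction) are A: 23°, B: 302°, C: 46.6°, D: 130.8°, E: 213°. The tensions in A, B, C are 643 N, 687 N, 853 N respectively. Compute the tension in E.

T_E ≈ 1370 N

Resolve: ΣF_x = 643 cos 23° + 687 cos 302° + 853 cos 46.6° + T_D cos 130.8° + T_E cos 213° = 0.
        ΣF_y = 643 sin 23° + 687 sin 302° + 853 sin 46.6° + T_D sin 130.8° + T_E sin 213° = 0.
The known terms sum to (1542, 288.4) N, so -0.6534 T_D − 0.8387 T_E = -1542 and 0.7570 T_D − 0.5446 T_E = -288.4.
Solving simultaneously: T_D = 603.6 N, T_E = 1368 N.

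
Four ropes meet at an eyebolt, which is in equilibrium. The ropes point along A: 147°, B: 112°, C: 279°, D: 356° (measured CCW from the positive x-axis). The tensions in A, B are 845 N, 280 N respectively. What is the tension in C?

Resolve: ΣF_x = 845 cos 147° + 280 cos 112° + T_C cos 279° + T_D cos 356° = 0.
        ΣF_y = 845 sin 147° + 280 sin 112° + T_C sin 279° + T_D sin 356° = 0.
The known terms sum to (-813.6, 719.8) N, so 0.1564 T_C + 0.9976 T_D = 813.6 and -0.9877 T_C − 0.0698 T_D = -719.8.
Solving simultaneously: T_C = 678.7 N, T_D = 709.1 N.

T_C ≈ 679 N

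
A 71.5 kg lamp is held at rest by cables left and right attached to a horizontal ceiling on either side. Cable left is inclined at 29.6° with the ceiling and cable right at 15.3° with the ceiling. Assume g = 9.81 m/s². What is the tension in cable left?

T_left ≈ 958 N

Weight W = 71.5 × 9.81 = 701.4 N acts straight down.
Horizontal: T_left cos 29.6° = T_right cos 15.3°  →  T_right = 0.9014 T_left.
Vertical: T_left sin 29.6° + T_right sin 15.3° = 701.4.
Substituting the horizontal relation into the vertical equation gives 0.7318 T_left = 701.4, so T_left = 958.5 N.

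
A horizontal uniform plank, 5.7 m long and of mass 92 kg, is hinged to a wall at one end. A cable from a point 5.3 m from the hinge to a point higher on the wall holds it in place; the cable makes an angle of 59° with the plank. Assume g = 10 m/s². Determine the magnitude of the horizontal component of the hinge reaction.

Take torques about the hinge: T sin 59° · 5.3 = 92×10×2.85 = 2622 N·m.
So T = 2622 / (0.8572 × 5.3) = 577.15 N.
ΣF_x = 0: H_x = T cos 59° = 297.26 N.

H_x ≈ 297 N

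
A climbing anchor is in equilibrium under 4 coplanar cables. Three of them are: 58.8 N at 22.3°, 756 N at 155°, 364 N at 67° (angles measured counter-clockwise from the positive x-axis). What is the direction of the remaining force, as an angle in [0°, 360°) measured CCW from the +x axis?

θ ≈ 306°

Sum the known components: ΣF_x = -488.5 N, ΣF_y = 676.9 N.
For equilibrium the remaining force must supply (−ΣF_x, −ΣF_y) = (488.5, -676.9) N.
Magnitude = √((488.5)² + (-676.9)²) = 834.8 N; direction = atan2(-676.9, 488.5) = 305.8°.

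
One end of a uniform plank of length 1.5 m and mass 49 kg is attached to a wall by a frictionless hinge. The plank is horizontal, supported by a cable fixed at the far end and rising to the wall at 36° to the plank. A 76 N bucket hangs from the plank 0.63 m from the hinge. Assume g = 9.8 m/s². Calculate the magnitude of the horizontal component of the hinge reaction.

Take torques about the hinge: T sin 36° · 1.5 = 49×9.8×0.75 + 76×0.63 = 408.03 N·m.
So T = 408.03 / (0.5878 × 1.5) = 462.79 N.
ΣF_x = 0: H_x = T cos 36° = 374.4 N.

H_x ≈ 374 N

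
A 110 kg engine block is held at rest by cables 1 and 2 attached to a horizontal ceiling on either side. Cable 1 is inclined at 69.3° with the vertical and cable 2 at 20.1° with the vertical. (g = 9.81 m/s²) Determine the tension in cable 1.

T_1 ≈ 371 N

Angles from the horizontal: cable 1 is 90° − 69.3° = 20.7°, cable 2 is 90° − 20.1° = 69.9°.
Weight W = 110 × 9.81 = 1079 N acts straight down.
Horizontal: T_1 cos 20.7° = T_2 cos 69.9°  →  T_2 = 2.722 T_1.
Vertical: T_1 sin 20.7° + T_2 sin 69.9° = 1079.
Substituting the horizontal relation into the vertical equation gives 2.91 T_1 = 1079, so T_1 = 370.9 N.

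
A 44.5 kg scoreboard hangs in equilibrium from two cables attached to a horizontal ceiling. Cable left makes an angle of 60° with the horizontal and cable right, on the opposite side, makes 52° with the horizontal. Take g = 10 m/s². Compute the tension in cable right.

Weight W = 44.5 × 10 = 445 N acts straight down.
Horizontal: T_left cos 60° = T_right cos 52°  →  T_left = 1.231 T_right.
Vertical: T_left sin 60° + T_right sin 52° = 445.
Substituting the horizontal relation into the vertical equation gives 1.854 T_right = 445, so T_right = 240 N.

T_right ≈ 240 N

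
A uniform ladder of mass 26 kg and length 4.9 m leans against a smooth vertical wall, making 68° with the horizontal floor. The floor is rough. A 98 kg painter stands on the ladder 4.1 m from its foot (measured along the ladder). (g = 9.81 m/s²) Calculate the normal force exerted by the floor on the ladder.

ΣF_y = 0: N_floor = 26×9.81 + 98×9.81 = 1216.4 N.

N_floor ≈ 1220 N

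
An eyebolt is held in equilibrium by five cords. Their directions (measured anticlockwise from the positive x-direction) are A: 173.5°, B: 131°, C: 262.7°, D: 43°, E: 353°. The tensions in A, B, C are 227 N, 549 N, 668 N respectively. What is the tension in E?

T_E ≈ 385 N

Resolve: ΣF_x = 227 cos 173.5° + 549 cos 131° + 668 cos 262.7° + T_D cos 43° + T_E cos 353° = 0.
        ΣF_y = 227 sin 173.5° + 549 sin 131° + 668 sin 262.7° + T_D sin 43° + T_E sin 353° = 0.
The known terms sum to (-670.6, -222.6) N, so 0.7314 T_D + 0.9925 T_E = 670.6 and 0.6820 T_D − 0.1219 T_E = 222.6.
Solving simultaneously: T_D = 395 N, T_E = 384.5 N.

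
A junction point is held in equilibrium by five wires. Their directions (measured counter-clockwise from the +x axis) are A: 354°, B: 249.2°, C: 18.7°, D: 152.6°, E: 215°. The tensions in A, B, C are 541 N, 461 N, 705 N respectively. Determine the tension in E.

Resolve: ΣF_x = 541 cos 354° + 461 cos 249.2° + 705 cos 18.7° + T_D cos 152.6° + T_E cos 215° = 0.
        ΣF_y = 541 sin 354° + 461 sin 249.2° + 705 sin 18.7° + T_D sin 152.6° + T_E sin 215° = 0.
The known terms sum to (1042, -261.5) N, so -0.8878 T_D − 0.8192 T_E = -1042 and 0.4602 T_D − 0.5736 T_E = 261.5.
Solving simultaneously: T_D = 916.2 N, T_E = 279.2 N.

T_E ≈ 279 N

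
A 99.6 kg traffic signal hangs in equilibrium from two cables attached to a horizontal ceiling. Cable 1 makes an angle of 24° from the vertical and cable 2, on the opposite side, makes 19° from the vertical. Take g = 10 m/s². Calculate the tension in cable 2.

T_2 ≈ 594 N

Angles from the horizontal: cable 1 is 90° − 24° = 66°, cable 2 is 90° − 19° = 71°.
Weight W = 99.6 × 10 = 996 N acts straight down.
Horizontal: T_1 cos 66° = T_2 cos 71°  →  T_1 = 0.8004 T_2.
Vertical: T_1 sin 66° + T_2 sin 71° = 996.
Substituting the horizontal relation into the vertical equation gives 1.677 T_2 = 996, so T_2 = 594 N.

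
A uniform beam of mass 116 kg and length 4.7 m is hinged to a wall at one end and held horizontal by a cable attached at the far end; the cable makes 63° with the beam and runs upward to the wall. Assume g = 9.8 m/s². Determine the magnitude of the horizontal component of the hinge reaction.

Take torques about the hinge: T sin 63° · 4.7 = 116×9.8×2.35 = 2671.5 N·m.
So T = 2671.5 / (0.8910 × 4.7) = 637.93 N.
ΣF_x = 0: H_x = T cos 63° = 289.61 N.

H_x ≈ 290 N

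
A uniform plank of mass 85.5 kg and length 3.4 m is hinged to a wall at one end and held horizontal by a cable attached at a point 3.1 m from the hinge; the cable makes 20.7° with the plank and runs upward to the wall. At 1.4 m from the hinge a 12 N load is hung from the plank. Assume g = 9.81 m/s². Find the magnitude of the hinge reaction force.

|H| ≈ 1290 N

Take torques about the hinge: T sin 20.7° · 3.1 = 85.5×9.81×1.7 + 12×1.4 = 1442.7 N·m.
So T = 1442.7 / (0.3535 × 3.1) = 1316.6 N.
ΣF_x = 0: H_x = T cos 20.7° = 1231.6 N.
ΣF_y = 0: H_y = (85.5×9.81 + 12) − T sin 20.7° = 850.75 − 465.38 = 385.37 N.
|H| = √(H_x² + H_y²) = √((1231.6)² + (385.37)²) = 1290.5 N.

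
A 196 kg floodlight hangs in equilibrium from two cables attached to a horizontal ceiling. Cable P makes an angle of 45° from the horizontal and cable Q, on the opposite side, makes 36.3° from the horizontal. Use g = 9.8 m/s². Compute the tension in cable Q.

Weight W = 196 × 9.8 = 1921 N acts straight down.
Horizontal: T_P cos 45° = T_Q cos 36.3°  →  T_P = 1.14 T_Q.
Vertical: T_P sin 45° + T_Q sin 36.3° = 1921.
Substituting the horizontal relation into the vertical equation gives 1.398 T_Q = 1921, so T_Q = 1374 N.

T_Q ≈ 1370 N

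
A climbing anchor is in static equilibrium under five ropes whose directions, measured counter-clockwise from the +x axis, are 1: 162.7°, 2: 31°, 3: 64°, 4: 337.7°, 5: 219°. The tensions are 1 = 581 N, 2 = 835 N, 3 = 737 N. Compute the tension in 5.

Resolve: ΣF_x = 581 cos 162.7° + 835 cos 31° + 737 cos 64° + T_4 cos 337.7° + T_5 cos 219° = 0.
        ΣF_y = 581 sin 162.7° + 835 sin 31° + 737 sin 64° + T_4 sin 337.7° + T_5 sin 219° = 0.
The known terms sum to (484.1, 1265) N, so 0.9252 T_4 − 0.7771 T_5 = -484.1 and -0.3795 T_4 − 0.6293 T_5 = -1265.
Solving simultaneously: T_4 = 773.7 N, T_5 = 1544 N.

T_5 ≈ 1540 N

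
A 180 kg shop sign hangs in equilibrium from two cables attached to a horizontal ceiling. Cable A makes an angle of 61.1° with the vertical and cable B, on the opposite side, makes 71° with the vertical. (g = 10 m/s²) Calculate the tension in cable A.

Angles from the horizontal: cable A is 90° − 61.1° = 28.9°, cable B is 90° − 71° = 19°.
Weight W = 180 × 10 = 1800 N acts straight down.
Horizontal: T_A cos 28.9° = T_B cos 19°  →  T_B = 0.9259 T_A.
Vertical: T_A sin 28.9° + T_B sin 19° = 1800.
Substituting the horizontal relation into the vertical equation gives 0.7847 T_A = 1800, so T_A = 2294 N.

T_A ≈ 2290 N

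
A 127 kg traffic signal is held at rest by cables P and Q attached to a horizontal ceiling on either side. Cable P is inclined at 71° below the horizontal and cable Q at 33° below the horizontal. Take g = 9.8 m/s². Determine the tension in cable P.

T_P ≈ 1080 N

Weight W = 127 × 9.8 = 1245 N acts straight down.
Horizontal: T_P cos 71° = T_Q cos 33°  →  T_Q = 0.3882 T_P.
Vertical: T_P sin 71° + T_Q sin 33° = 1245.
Substituting the horizontal relation into the vertical equation gives 1.157 T_P = 1245, so T_P = 1076 N.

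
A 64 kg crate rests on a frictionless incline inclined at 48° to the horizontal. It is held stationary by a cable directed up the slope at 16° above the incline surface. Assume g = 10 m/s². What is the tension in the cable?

Take axes along and perpendicular to the incline. Weight components: W sin 48° = 475.6 N down-slope, W cos 48° = 428.2 N into the surface.
Along incline: T cos 16° = W sin 48° → T = 494.8 N.
Perpendicular: N = W cos 48° − T sin 16° = 291.9 N.

T ≈ 495 N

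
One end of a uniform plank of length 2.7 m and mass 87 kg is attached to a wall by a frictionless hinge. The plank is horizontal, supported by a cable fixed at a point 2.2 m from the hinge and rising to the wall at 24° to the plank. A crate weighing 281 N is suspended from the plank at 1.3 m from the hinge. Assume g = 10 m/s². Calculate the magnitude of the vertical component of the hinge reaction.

|H_y| ≈ 451 N

Take torques about the hinge: T sin 24° · 2.2 = 87×10×1.35 + 281×1.3 = 1539.8 N·m.
So T = 1539.8 / (0.4067 × 2.2) = 1720.8 N.
ΣF_y = 0: H_y = (87×10 + 281) − T sin 24° = 1151 − 699.91 = 451.09 N.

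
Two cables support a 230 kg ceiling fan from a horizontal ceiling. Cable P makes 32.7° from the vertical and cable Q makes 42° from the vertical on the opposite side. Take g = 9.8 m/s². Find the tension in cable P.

Angles from the horizontal: cable P is 90° − 32.7° = 57.3°, cable Q is 90° − 42° = 48°.
Weight W = 230 × 9.8 = 2254 N acts straight down.
Horizontal: T_P cos 57.3° = T_Q cos 48°  →  T_Q = 0.8074 T_P.
Vertical: T_P sin 57.3° + T_Q sin 48° = 2254.
Substituting the horizontal relation into the vertical equation gives 1.442 T_P = 2254, so T_P = 1564 N.

T_P ≈ 1560 N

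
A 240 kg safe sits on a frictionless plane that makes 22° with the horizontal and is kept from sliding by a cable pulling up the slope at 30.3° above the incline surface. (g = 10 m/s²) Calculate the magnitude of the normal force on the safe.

N ≈ 1700 N

Take axes along and perpendicular to the incline. Weight components: W sin 22° = 899.1 N down-slope, W cos 22° = 2225 N into the surface.
Along incline: T cos 30.3° = W sin 22° → T = 1041 N.
Perpendicular: N = W cos 22° − T sin 30.3° = 1700 N.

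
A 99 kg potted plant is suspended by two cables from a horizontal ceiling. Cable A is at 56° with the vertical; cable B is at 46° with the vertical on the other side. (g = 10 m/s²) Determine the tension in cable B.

Angles from the horizontal: cable A is 90° − 56° = 34°, cable B is 90° − 46° = 44°.
Weight W = 99 × 10 = 990 N acts straight down.
Horizontal: T_A cos 34° = T_B cos 44°  →  T_A = 0.8677 T_B.
Vertical: T_A sin 34° + T_B sin 44° = 990.
Substituting the horizontal relation into the vertical equation gives 1.18 T_B = 990, so T_B = 839.1 N.

T_B ≈ 839 N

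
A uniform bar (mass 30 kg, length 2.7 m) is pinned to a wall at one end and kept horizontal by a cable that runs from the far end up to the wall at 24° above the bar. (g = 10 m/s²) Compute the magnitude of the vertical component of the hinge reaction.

Take torques about the hinge: T sin 24° · 2.7 = 30×10×1.35 = 405 N·m.
So T = 405 / (0.4067 × 2.7) = 368.79 N.
ΣF_y = 0: H_y = (30×10) − T sin 24° = 300 − 150 = 150 N.

|H_y| ≈ 150 N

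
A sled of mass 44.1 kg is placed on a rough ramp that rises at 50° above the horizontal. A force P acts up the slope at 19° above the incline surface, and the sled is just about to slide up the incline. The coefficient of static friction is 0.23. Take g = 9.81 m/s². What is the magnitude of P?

P ≈ 387 N

On the verge of sliding up the incline, friction equals μN and acts down the slope.
Perpendicular: N + P sin 19° = W cos 50° = 278.1 N.
Along incline: P cos 19° = W sin 50° + μN  with W sin 50° = 331.4 N.
Solving the pair for P and N: P = 387.5 N, N = 151.9 N (and f = μN = 34.95 N).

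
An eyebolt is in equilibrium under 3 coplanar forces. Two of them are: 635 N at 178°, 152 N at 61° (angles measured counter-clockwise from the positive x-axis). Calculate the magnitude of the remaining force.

Sum the known components: ΣF_x = -560.9 N, ΣF_y = 155.1 N.
For equilibrium the remaining force must supply (−ΣF_x, −ΣF_y) = (560.9, -155.1) N.
Magnitude = √((560.9)² + (-155.1)²) = 582 N; direction = atan2(-155.1, 560.9) = 344.5°.

F ≈ 582 N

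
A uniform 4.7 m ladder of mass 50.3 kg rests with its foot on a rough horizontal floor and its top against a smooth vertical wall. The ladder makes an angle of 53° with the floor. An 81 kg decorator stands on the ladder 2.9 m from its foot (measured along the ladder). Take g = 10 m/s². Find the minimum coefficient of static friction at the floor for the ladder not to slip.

ΣF_y = 0: N_floor = 50.3×10 + 81×10 = 1313 N.
Torques about the foot: N_wall · 4.7 sin 53° = 50.3×10×2.35 cos 53° + 81×10×2.9 cos 53° → N_wall = 566.14 N.
ΣF_x = 0: f_floor = N_wall = 566.14 N.
μ_min = f_floor / N_floor = 566.14 / 1313 = 0.4312.

μ_min ≈ 0.431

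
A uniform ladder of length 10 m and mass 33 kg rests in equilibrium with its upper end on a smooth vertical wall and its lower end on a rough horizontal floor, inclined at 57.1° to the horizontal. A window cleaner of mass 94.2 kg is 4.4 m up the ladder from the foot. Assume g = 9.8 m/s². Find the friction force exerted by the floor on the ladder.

f ≈ 367 N

Torques about the foot: N_wall · 10 sin 57.1° = 33×9.8×5 cos 57.1° + 94.2×9.8×4.4 cos 57.1° → N_wall = 367.38 N.
ΣF_x = 0: f_floor = N_wall = 367.38 N.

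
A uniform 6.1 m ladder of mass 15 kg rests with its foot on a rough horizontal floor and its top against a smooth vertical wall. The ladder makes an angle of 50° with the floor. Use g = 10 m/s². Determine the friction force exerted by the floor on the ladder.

f ≈ 62.9 N

Torques about the foot: N_wall · 6.1 sin 50° = 15×10×3.05 cos 50° → N_wall = 62.932 N.
ΣF_x = 0: f_floor = N_wall = 62.932 N.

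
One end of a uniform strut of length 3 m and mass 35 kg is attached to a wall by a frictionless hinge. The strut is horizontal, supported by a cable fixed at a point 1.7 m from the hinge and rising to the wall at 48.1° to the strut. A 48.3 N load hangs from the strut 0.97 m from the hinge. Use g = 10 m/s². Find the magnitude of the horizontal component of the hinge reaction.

Take torques about the hinge: T sin 48.1° · 1.7 = 35×10×1.5 + 48.3×0.97 = 571.85 N·m.
So T = 571.85 / (0.7443 × 1.7) = 451.94 N.
ΣF_x = 0: H_x = T cos 48.1° = 301.82 N.

H_x ≈ 302 N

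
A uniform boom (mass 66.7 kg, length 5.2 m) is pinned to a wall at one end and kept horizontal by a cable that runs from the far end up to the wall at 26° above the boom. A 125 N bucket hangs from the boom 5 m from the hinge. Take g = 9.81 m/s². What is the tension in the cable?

Take torques about the hinge: T sin 26° · 5.2 = 66.7×9.81×2.6 + 125×5 = 2326.3 N·m.
So T = 2326.3 / (0.4384 × 5.2) = 1020.5 N.

T ≈ 1020 N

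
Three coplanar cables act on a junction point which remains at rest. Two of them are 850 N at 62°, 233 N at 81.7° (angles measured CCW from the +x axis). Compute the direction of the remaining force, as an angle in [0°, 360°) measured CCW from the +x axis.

Sum the known components: ΣF_x = 432.7 N, ΣF_y = 981.1 N.
For equilibrium the remaining force must supply (−ΣF_x, −ΣF_y) = (-432.7, -981.1) N.
Magnitude = √((-432.7)² + (-981.1)²) = 1072 N; direction = atan2(-981.1, -432.7) = 246.2°.

θ ≈ 246°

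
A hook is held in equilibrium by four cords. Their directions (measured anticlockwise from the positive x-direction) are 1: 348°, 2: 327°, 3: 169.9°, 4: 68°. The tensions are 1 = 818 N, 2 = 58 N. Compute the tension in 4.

T_4 ≈ 50.8 N

Resolve: ΣF_x = 818 cos 348° + 58 cos 327° + T_3 cos 169.9° + T_4 cos 68° = 0.
        ΣF_y = 818 sin 348° + 58 sin 327° + T_3 sin 169.9° + T_4 sin 68° = 0.
The known terms sum to (848.8, -201.7) N, so -0.9845 T_3 + 0.3746 T_4 = -848.8 and 0.1754 T_3 + 0.9272 T_4 = 201.7.
Solving simultaneously: T_3 = 881.5 N, T_4 = 50.78 N.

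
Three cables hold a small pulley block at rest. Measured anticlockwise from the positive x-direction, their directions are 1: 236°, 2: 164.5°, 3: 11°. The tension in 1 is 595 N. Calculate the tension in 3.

T_3 ≈ 1260 N

Resolve: ΣF_x = 595 cos 236° + T_2 cos 164.5° + T_3 cos 11° = 0.
        ΣF_y = 595 sin 236° + T_2 sin 164.5° + T_3 sin 11° = 0.
The known terms sum to (-332.7, -493.3) N, so -0.9636 T_2 + 0.9816 T_3 = 332.7 and 0.2672 T_2 + 0.1908 T_3 = 493.3.
Solving simultaneously: T_2 = 942.9 N, T_3 = 1265 N.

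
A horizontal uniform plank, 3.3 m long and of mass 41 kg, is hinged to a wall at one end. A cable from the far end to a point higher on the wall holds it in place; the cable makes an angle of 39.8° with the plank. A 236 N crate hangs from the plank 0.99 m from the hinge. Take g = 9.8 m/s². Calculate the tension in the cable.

Take torques about the hinge: T sin 39.8° · 3.3 = 41×9.8×1.65 + 236×0.99 = 896.61 N·m.
So T = 896.61 / (0.6401 × 3.3) = 424.46 N.

T ≈ 424 N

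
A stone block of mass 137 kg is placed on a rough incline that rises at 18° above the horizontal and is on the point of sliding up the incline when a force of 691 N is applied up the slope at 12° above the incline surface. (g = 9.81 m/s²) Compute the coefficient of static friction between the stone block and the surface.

μ ≈ 0.230

On the verge of sliding up the incline, friction is at its maximum μN and acts down the slope.
Perpendicular to incline: N = W cos 18° − P sin 12° = 1278 − 143.7 = 1135 N.
Along incline: P cos 12° − μN = W sin 18° → μ = −(W sin 18° − P cos 12°) / N = 0.2297.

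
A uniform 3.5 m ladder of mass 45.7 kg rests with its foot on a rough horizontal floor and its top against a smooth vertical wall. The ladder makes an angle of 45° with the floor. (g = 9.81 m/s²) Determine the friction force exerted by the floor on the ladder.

Torques about the foot: N_wall · 3.5 sin 45° = 45.7×9.81×1.75 cos 45° → N_wall = 224.16 N.
ΣF_x = 0: f_floor = N_wall = 224.16 N.

f ≈ 224 N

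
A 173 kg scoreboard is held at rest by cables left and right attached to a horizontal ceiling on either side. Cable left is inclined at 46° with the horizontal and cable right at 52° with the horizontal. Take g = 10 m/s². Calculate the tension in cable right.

T_right ≈ 1210 N

Weight W = 173 × 10 = 1730 N acts straight down.
Horizontal: T_left cos 46° = T_right cos 52°  →  T_left = 0.8863 T_right.
Vertical: T_left sin 46° + T_right sin 52° = 1730.
Substituting the horizontal relation into the vertical equation gives 1.426 T_right = 1730, so T_right = 1214 N.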